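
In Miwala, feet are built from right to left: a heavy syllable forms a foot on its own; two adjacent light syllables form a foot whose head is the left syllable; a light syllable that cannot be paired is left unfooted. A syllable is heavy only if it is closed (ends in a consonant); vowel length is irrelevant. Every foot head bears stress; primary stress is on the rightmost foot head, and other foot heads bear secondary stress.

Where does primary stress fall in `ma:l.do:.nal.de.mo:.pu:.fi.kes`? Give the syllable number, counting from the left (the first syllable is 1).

8

Weights: 1 ma:l H, 2 do: L, 3 nal H, 4 de L, 5 mo: L, 6 pu: L, 7 fi L, 8 kes H.
Parse right to left (heavy = foot alone; LL = one foot; stranded L unfooted): (ˈma:l) do: (ˈnal) (ˈde.mo:) (ˈpu:.fi) (ˈkes).
Foot heads: 1, 3, 4, 6, 8.
Primary stress on the rightmost head = syllable 8.
Primary stress: syllable 8 → ma:l.do:.nal.de.mo:.pu:.fi.ˈkes.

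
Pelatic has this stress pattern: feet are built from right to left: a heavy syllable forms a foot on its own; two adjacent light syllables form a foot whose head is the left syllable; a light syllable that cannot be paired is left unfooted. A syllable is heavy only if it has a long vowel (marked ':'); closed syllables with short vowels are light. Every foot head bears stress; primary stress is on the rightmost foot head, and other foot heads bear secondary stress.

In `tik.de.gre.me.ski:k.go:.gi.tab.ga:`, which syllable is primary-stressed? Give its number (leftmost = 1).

9

Weights: 1 tik L, 2 de L, 3 gre L, 4 me L, 5 ski:k H, 6 go: H, 7 gi L, 8 tab L, 9 ga: H.
Parse right to left (heavy = foot alone; LL = one foot; stranded L unfooted): (ˈtik.de) (ˈgre.me) (ˈski:k) (ˈgo:) (ˈgi.tab) (ˈga:).
Foot heads: 1, 3, 5, 6, 7, 9.
Primary stress on the rightmost head = syllable 9.
Primary stress: syllable 9 → tik.de.gre.me.ski:k.go:.gi.tab.ˈga:.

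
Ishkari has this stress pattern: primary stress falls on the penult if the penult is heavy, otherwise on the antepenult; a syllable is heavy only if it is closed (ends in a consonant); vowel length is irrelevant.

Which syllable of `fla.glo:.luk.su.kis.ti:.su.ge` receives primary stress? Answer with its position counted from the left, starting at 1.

Weights: 6 ti: L, 7 su L, 8 ge L.
The penult (syllable 7, su) is light, so stress falls on the antepenult (syllable 6, ti:).
Primary stress: syllable 6 → fla.glo:.luk.su.kis.ˈti:.su.ge.

6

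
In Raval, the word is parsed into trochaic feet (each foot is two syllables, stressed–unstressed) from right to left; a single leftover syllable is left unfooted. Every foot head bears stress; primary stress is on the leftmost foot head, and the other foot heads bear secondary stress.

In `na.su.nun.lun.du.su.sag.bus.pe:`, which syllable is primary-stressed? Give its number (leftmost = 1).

Parse right to left into trochaic (ˈσσ) feet: na (ˈsu.nun) (ˈlun.du) (ˈsu.sag) (ˈbus.pe:). Syllable 1 is left unfooted.
Foot heads (stressed positions): 2, 4, 6, 8.
End Rule Leftmost: primary stress on the leftmost head = syllable 2.
Primary stress: syllable 2 → na.ˈsu.nun.lun.du.su.sag.bus.pe:.

2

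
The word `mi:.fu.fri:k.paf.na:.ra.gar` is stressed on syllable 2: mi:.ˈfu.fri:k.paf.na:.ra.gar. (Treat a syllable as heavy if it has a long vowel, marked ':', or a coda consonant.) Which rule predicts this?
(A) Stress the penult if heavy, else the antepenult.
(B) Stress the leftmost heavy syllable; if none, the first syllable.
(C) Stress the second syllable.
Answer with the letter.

C

Rule A → syllable 5 (observed: 2).
Rule B → syllable 1 (observed: 2).
Rule C → syllable 2 ✓.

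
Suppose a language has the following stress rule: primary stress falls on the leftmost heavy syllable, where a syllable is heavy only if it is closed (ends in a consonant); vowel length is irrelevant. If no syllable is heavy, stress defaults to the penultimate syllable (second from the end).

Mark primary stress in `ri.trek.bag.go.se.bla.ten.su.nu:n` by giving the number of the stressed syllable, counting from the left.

Weights: 1 ri L, 2 trek H, 3 bag H, 4 go L, 5 se L, 6 bla L, 7 ten H, 8 su L, 9 nu:n H.
Heavy syllables in the domain: 2, 3, 7, 9. The leftmost is syllable 2 (trek).
Primary stress: syllable 2 → ri.ˈtrek.bag.go.se.bla.ten.su.nu:n.

2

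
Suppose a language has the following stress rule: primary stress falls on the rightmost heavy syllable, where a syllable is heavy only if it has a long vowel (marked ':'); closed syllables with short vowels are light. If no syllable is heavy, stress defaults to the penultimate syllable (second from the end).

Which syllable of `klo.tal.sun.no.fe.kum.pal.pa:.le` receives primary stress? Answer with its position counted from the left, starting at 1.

8

Weights: 1 klo L, 2 tal L, 3 sun L, 4 no L, 5 fe L, 6 kum L, 7 pal L, 8 pa: H, 9 le L.
Heavy syllables in the domain: 8. The rightmost is syllable 8 (pa:).
Primary stress: syllable 8 → klo.tal.sun.no.fe.kum.pal.ˈpa:.le.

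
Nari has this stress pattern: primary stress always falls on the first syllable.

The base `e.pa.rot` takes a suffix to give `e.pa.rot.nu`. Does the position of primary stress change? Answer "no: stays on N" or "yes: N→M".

no: stays on 1

Base `e.pa.rot` (3 syllables):
  The word has 3 syllables; the first syllable is syllable 1 (e).
  → primary stress on syllable 1.
Suffixed `e.pa.rot.nu` (4 syllables):
  The word has 4 syllables; the first syllable is syllable 1 (e).
  → primary stress on syllable 1.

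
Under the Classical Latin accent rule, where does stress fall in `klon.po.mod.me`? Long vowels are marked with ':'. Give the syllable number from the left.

3

Classical Latin: stress the penult if heavy (long vowel or closed), else the antepenult.
Weights: 2 po L, 3 mod H, 4 me L.
The penult (syllable 3, mod) is heavy, so it takes stress.
Stress on syllable 3: klon.po.ˈmod.me.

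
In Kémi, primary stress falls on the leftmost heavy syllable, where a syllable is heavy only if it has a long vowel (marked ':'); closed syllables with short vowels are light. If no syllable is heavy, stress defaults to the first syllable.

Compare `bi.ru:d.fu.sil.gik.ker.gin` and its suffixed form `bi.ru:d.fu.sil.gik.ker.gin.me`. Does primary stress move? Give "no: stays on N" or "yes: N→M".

no: stays on 2

Base `bi.ru:d.fu.sil.gik.ker.gin` (7 syllables):
  Weights: 1 bi L, 2 ru:d H, 3 fu L, 4 sil L, 5 gik L, 6 ker L, 7 gin L.
  Heavy syllables in the domain: 2. The leftmost is syllable 2 (ru:d).
  → primary stress on syllable 2.
Suffixed `bi.ru:d.fu.sil.gik.ker.gin.me` (8 syllables):
  Weights: 1 bi L, 2 ru:d H, 3 fu L, 4 sil L, 5 gik L, 6 ker L, 7 gin L, 8 me L.
  Heavy syllables in the domain: 2. The leftmost is syllable 2 (ru:d).
  → primary stress on syllable 2.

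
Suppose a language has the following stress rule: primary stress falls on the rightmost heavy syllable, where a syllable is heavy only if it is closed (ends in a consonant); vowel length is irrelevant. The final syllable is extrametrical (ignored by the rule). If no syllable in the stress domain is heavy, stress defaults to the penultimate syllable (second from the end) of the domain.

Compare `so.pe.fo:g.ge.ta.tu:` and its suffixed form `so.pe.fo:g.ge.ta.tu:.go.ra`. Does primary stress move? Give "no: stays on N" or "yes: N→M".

Base `so.pe.fo:g.ge.ta.tu:` (6 syllables):
  The final syllable (6, tu:) is extrametrical; the stress domain is syllables 1–5.
  Weights: 1 so L, 2 pe L, 3 fo:g H, 4 ge L, 5 ta L.
  Heavy syllables in the domain: 3. The rightmost is syllable 3 (fo:g).
  → primary stress on syllable 3.
Suffixed `so.pe.fo:g.ge.ta.tu:.go.ra` (8 syllables):
  The final syllable (8, ra) is extrametrical; the stress domain is syllables 1–7.
  Weights: 1 so L, 2 pe L, 3 fo:g H, 4 ge L, 5 ta L, 6 tu: L, 7 go L.
  Heavy syllables in the domain: 3. The rightmost is syllable 3 (fo:g).
  → primary stress on syllable 3.

no: stays on 3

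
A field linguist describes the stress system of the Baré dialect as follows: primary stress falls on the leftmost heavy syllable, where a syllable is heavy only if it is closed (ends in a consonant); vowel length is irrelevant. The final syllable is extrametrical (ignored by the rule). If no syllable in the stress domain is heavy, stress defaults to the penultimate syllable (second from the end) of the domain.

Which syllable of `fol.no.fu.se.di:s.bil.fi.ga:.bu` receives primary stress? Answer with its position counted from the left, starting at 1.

The final syllable (9, bu) is extrametrical; the stress domain is syllables 1–8.
Weights: 1 fol H, 2 no L, 3 fu L, 4 se L, 5 di:s H, 6 bil H, 7 fi L, 8 ga: L.
Heavy syllables in the domain: 1, 5, 6. The leftmost is syllable 1 (fol).
Primary stress: syllable 1 → ˈfol.no.fu.se.di:s.bil.fi.ga:.bu.

1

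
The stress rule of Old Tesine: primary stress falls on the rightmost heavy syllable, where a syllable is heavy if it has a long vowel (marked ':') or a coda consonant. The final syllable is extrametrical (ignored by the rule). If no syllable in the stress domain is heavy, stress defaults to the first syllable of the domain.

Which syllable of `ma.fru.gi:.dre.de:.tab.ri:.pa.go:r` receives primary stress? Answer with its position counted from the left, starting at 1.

7

The final syllable (9, go:r) is extrametrical; the stress domain is syllables 1–8.
Weights: 1 ma L, 2 fru L, 3 gi: H, 4 dre L, 5 de: H, 6 tab H, 7 ri: H, 8 pa L.
Heavy syllables in the domain: 3, 5, 6, 7. The rightmost is syllable 7 (ri:).
Primary stress: syllable 7 → ma.fru.gi:.dre.de:.tab.ˈri:.pa.go:r.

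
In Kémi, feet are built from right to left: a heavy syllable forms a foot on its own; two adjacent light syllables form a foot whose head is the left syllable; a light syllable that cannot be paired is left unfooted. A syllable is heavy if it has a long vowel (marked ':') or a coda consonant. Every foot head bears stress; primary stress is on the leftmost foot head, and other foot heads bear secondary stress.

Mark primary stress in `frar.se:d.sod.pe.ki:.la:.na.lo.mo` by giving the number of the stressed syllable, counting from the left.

Weights: 1 frar H, 2 se:d H, 3 sod H, 4 pe L, 5 ki: H, 6 la: H, 7 na L, 8 lo L, 9 mo L.
Parse right to left (heavy = foot alone; LL = one foot; stranded L unfooted): (ˈfrar) (ˈse:d) (ˈsod) pe (ˈki:) (ˈla:) na (ˈlo.mo).
Foot heads: 1, 2, 3, 5, 6, 8.
Primary stress on the leftmost head = syllable 1.
Primary stress: syllable 1 → ˈfrar.se:d.sod.pe.ki:.la:.na.lo.mo.

1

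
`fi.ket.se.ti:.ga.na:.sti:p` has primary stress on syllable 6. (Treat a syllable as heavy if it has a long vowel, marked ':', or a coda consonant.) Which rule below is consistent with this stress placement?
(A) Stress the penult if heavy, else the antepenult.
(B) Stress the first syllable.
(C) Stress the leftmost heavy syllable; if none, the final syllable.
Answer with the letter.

A

Rule A → syllable 6 ✓.
Rule B → syllable 1 (observed: 6).
Rule C → syllable 2 (observed: 6).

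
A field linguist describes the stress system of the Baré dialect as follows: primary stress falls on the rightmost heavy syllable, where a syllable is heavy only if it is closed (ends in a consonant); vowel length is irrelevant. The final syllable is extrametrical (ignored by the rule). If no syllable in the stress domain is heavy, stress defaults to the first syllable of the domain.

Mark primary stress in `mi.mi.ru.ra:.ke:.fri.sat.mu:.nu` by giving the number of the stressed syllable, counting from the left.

7

The final syllable (9, nu) is extrametrical; the stress domain is syllables 1–8.
Weights: 1 mi L, 2 mi L, 3 ru L, 4 ra: L, 5 ke: L, 6 fri L, 7 sat H, 8 mu: L.
Heavy syllables in the domain: 7. The rightmost is syllable 7 (sat).
Primary stress: syllable 7 → mi.mi.ru.ra:.ke:.fri.ˈsat.mu:.nu.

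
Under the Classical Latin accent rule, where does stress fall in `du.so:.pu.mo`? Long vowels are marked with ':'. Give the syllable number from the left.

2

Classical Latin: stress the penult if heavy (long vowel or closed), else the antepenult.
Weights: 2 so: H, 3 pu L, 4 mo L.
The penult (syllable 3, pu) is light, so stress falls on the antepenult (syllable 2, so:).
Stress on syllable 2: du.ˈso:.pu.mo.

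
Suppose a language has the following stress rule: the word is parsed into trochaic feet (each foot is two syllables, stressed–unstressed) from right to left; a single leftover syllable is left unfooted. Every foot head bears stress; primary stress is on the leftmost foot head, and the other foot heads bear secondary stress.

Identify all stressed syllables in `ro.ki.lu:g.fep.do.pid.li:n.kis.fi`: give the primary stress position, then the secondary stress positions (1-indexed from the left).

Parse right to left into trochaic (ˈσσ) feet: ro (ˈki.lu:g) (ˈfep.do) (ˈpid.li:n) (ˈkis.fi). Syllable 1 is left unfooted.
Foot heads (stressed positions): 2, 4, 6, 8.
End Rule Leftmost: primary stress on the leftmost head = syllable 2.
Secondary stress on 4, 6, 8: ro.ˈki.lu:g.ˌfep.do.ˌpid.li:n.ˌkis.fi.

primary 2, secondary 4, 6, 8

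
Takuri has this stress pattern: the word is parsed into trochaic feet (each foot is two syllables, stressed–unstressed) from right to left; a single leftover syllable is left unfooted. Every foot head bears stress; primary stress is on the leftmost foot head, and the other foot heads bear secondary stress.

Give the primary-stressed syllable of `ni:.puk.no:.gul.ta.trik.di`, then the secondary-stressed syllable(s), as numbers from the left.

Parse right to left into trochaic (ˈσσ) feet: ni: (ˈpuk.no:) (ˈgul.ta) (ˈtrik.di). Syllable 1 is left unfooted.
Foot heads (stressed positions): 2, 4, 6.
End Rule Leftmost: primary stress on the leftmost head = syllable 2.
Secondary stress on 4, 6: ni:.ˈpuk.no:.ˌgul.ta.ˌtrik.di.

primary 2, secondary 4, 6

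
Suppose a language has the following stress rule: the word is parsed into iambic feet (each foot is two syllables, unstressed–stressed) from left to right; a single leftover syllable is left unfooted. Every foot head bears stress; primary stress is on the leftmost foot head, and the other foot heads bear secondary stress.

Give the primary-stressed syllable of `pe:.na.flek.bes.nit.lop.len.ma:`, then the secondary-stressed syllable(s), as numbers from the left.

primary 2, secondary 4, 6, 8

Parse left to right into iambic (σˈσ) feet: (pe:.ˈna) (flek.ˈbes) (nit.ˈlop) (len.ˈma:).
Foot heads (stressed positions): 2, 4, 6, 8.
End Rule Leftmost: primary stress on the leftmost head = syllable 2.
Secondary stress on 4, 6, 8: pe:.ˈna.flek.ˌbes.nit.ˌlop.len.ˌma:.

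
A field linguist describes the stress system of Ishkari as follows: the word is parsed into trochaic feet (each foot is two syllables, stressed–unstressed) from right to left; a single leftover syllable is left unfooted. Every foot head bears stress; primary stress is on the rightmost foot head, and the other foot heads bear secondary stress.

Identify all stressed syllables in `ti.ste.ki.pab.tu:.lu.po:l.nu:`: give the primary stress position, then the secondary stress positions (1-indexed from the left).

primary 7, secondary 1, 3, 5

Parse right to left into trochaic (ˈσσ) feet: (ˈti.ste) (ˈki.pab) (ˈtu:.lu) (ˈpo:l.nu:).
Foot heads (stressed positions): 1, 3, 5, 7.
End Rule Rightmost: primary stress on the rightmost head = syllable 7.
Secondary stress on 1, 3, 5: ˌti.ste.ˌki.pab.ˌtu:.lu.ˈpo:l.nu:.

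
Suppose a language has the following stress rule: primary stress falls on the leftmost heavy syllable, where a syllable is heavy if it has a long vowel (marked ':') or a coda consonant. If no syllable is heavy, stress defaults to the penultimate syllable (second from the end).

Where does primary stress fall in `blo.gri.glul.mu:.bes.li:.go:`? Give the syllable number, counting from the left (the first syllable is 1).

Weights: 1 blo L, 2 gri L, 3 glul H, 4 mu: H, 5 bes H, 6 li: H, 7 go: H.
Heavy syllables in the domain: 3, 4, 5, 6, 7. The leftmost is syllable 3 (glul).
Primary stress: syllable 3 → blo.gri.ˈglul.mu:.bes.li:.go:.

3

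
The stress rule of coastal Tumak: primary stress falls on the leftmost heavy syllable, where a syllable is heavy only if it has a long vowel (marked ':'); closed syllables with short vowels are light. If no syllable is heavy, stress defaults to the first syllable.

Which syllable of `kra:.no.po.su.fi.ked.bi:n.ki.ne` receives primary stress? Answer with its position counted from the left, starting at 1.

1

Weights: 1 kra: H, 2 no L, 3 po L, 4 su L, 5 fi L, 6 ked L, 7 bi:n H, 8 ki L, 9 ne L.
Heavy syllables in the domain: 1, 7. The leftmost is syllable 1 (kra:).
Primary stress: syllable 1 → ˈkra:.no.po.su.fi.ked.bi:n.ki.ne.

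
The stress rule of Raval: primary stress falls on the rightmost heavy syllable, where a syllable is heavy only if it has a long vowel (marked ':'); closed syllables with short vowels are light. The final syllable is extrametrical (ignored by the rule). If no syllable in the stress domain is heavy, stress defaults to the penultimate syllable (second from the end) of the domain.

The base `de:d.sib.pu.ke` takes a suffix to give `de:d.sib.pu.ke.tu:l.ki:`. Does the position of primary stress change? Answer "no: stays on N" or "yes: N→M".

yes: 1→5

Base `de:d.sib.pu.ke` (4 syllables):
  The final syllable (4, ke) is extrametrical; the stress domain is syllables 1–3.
  Weights: 1 de:d H, 2 sib L, 3 pu L.
  Heavy syllables in the domain: 1. The rightmost is syllable 1 (de:d).
  → primary stress on syllable 1.
Suffixed `de:d.sib.pu.ke.tu:l.ki:` (6 syllables):
  The final syllable (6, ki:) is extrametrical; the stress domain is syllables 1–5.
  Weights: 1 de:d H, 2 sib L, 3 pu L, 4 ke L, 5 tu:l H.
  Heavy syllables in the domain: 1, 5. The rightmost is syllable 5 (tu:l).
  → primary stress on syllable 5.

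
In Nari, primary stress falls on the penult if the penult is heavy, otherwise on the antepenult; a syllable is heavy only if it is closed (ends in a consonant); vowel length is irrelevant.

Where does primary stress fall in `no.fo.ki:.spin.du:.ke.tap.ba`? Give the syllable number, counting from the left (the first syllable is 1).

Weights: 6 ke L, 7 tap H, 8 ba L.
The penult (syllable 7, tap) is heavy, so it takes stress.
Primary stress: syllable 7 → no.fo.ki:.spin.du:.ke.ˈtap.ba.

7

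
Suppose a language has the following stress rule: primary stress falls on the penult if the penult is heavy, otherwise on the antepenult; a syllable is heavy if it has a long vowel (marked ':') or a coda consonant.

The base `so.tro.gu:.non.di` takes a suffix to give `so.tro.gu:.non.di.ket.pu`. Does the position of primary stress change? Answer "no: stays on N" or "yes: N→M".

yes: 4→6

Base `so.tro.gu:.non.di` (5 syllables):
  Weights: 3 gu: H, 4 non H, 5 di L.
  The penult (syllable 4, non) is heavy, so it takes stress.
  → primary stress on syllable 4.
Suffixed `so.tro.gu:.non.di.ket.pu` (7 syllables):
  Weights: 5 di L, 6 ket H, 7 pu L.
  The penult (syllable 6, ket) is heavy, so it takes stress.
  → primary stress on syllable 6.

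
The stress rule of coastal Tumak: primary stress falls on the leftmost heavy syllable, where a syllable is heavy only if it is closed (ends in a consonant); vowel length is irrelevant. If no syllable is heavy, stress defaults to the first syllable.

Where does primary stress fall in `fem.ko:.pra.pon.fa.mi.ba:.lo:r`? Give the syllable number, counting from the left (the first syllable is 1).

Weights: 1 fem H, 2 ko: L, 3 pra L, 4 pon H, 5 fa L, 6 mi L, 7 ba: L, 8 lo:r H.
Heavy syllables in the domain: 1, 4, 8. The leftmost is syllable 1 (fem).
Primary stress: syllable 1 → ˈfem.ko:.pra.pon.fa.mi.ba:.lo:r.

1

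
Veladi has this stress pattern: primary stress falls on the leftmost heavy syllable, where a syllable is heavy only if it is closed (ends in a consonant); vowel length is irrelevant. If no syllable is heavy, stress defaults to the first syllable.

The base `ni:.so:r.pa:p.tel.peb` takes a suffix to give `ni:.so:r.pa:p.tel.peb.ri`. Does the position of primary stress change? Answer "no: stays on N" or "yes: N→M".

Base `ni:.so:r.pa:p.tel.peb` (5 syllables):
  Weights: 1 ni: L, 2 so:r H, 3 pa:p H, 4 tel H, 5 peb H.
  Heavy syllables in the domain: 2, 3, 4, 5. The leftmost is syllable 2 (so:r).
  → primary stress on syllable 2.
Suffixed `ni:.so:r.pa:p.tel.peb.ri` (6 syllables):
  Weights: 1 ni: L, 2 so:r H, 3 pa:p H, 4 tel H, 5 peb H, 6 ri L.
  Heavy syllables in the domain: 2, 3, 4, 5. The leftmost is syllable 2 (so:r).
  → primary stress on syllable 2.

no: stays on 2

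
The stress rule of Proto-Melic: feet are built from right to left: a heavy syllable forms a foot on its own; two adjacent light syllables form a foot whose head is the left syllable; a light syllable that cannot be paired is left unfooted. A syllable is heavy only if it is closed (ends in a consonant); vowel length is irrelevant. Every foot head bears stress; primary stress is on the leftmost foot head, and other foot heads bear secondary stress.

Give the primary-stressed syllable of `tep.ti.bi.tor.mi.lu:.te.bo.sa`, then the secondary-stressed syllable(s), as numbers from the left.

primary 1, secondary 2, 4, 6, 8

Weights: 1 tep H, 2 ti L, 3 bi L, 4 tor H, 5 mi L, 6 lu: L, 7 te L, 8 bo L, 9 sa L.
Parse right to left (heavy = foot alone; LL = one foot; stranded L unfooted): (ˈtep) (ˈti.bi) (ˈtor) mi (ˈlu:.te) (ˈbo.sa).
Foot heads: 1, 2, 4, 6, 8.
Primary stress on the leftmost head = syllable 1.
Secondary stress on 2, 4, 6, 8: ˈtep.ˌti.bi.ˌtor.mi.ˌlu:.te.ˌbo.sa.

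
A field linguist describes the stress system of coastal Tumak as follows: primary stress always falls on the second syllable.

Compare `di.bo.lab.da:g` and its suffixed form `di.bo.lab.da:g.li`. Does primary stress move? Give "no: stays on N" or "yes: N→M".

no: stays on 2

Base `di.bo.lab.da:g` (4 syllables):
  The word has 4 syllables; the second syllable is syllable 2 (bo).
  → primary stress on syllable 2.
Suffixed `di.bo.lab.da:g.li` (5 syllables):
  The word has 5 syllables; the second syllable is syllable 2 (bo).
  → primary stress on syllable 2.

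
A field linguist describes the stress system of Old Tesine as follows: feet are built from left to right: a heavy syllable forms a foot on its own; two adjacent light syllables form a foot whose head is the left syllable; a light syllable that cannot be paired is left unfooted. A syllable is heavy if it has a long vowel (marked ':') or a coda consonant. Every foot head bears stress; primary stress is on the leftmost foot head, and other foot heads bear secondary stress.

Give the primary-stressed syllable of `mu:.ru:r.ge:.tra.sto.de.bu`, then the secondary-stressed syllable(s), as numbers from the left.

primary 1, secondary 2, 3, 4, 6

Weights: 1 mu: H, 2 ru:r H, 3 ge: H, 4 tra L, 5 sto L, 6 de L, 7 bu L.
Parse left to right (heavy = foot alone; LL = one foot; stranded L unfooted): (ˈmu:) (ˈru:r) (ˈge:) (ˈtra.sto) (ˈde.bu).
Foot heads: 1, 2, 3, 4, 6.
Primary stress on the leftmost head = syllable 1.
Secondary stress on 2, 3, 4, 6: ˈmu:.ˌru:r.ˌge:.ˌtra.sto.ˌde.bu.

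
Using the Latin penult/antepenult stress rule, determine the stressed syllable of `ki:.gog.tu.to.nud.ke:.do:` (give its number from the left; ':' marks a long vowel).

Classical Latin: stress the penult if heavy (long vowel or closed), else the antepenult.
Weights: 5 nud H, 6 ke: H, 7 do: H.
The penult (syllable 6, ke:) is heavy, so it takes stress.
Stress on syllable 6: ki:.gog.tu.to.nud.ˈke:.do:.

6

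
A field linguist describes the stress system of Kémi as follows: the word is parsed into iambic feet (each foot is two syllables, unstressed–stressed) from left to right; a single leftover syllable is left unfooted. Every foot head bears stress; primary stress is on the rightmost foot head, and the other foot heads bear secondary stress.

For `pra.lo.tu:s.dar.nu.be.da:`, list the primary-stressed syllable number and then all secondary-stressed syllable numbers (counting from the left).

primary 6, secondary 2, 4

Parse left to right into iambic (σˈσ) feet: (pra.ˈlo) (tu:s.ˈdar) (nu.ˈbe) da:. Syllable 7 is left unfooted.
Foot heads (stressed positions): 2, 4, 6.
End Rule Rightmost: primary stress on the rightmost head = syllable 6.
Secondary stress on 2, 4: pra.ˌlo.tu:s.ˌdar.nu.ˈbe.da:.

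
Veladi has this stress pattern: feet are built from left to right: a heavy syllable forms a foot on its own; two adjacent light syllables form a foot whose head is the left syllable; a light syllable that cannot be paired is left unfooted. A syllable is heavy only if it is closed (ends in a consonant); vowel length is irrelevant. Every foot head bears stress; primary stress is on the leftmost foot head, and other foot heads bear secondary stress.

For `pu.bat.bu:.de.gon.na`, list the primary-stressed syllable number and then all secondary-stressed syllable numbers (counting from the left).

Weights: 1 pu L, 2 bat H, 3 bu: L, 4 de L, 5 gon H, 6 na L.
Parse left to right (heavy = foot alone; LL = one foot; stranded L unfooted): pu (ˈbat) (ˈbu:.de) (ˈgon) na.
Foot heads: 2, 3, 5.
Primary stress on the leftmost head = syllable 2.
Secondary stress on 3, 5: pu.ˈbat.ˌbu:.de.ˌgon.na.

primary 2, secondary 3, 5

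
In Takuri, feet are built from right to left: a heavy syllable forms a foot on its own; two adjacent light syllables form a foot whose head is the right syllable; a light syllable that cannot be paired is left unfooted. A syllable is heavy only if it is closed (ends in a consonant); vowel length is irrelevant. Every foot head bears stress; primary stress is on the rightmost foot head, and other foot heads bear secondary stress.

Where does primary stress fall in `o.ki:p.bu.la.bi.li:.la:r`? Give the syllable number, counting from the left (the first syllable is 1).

Weights: 1 o L, 2 ki:p H, 3 bu L, 4 la L, 5 bi L, 6 li: L, 7 la:r H.
Parse right to left (heavy = foot alone; LL = one foot; stranded L unfooted): o (ˈki:p) (bu.ˈla) (bi.ˈli:) (ˈla:r).
Foot heads: 2, 4, 6, 7.
Primary stress on the rightmost head = syllable 7.
Primary stress: syllable 7 → o.ki:p.bu.la.bi.li:.ˈla:r.

7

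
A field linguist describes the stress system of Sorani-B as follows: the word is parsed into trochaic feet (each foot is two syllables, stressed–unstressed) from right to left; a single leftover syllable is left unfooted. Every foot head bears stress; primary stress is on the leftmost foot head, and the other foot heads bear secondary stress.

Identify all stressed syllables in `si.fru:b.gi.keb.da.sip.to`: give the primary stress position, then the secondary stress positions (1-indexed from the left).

primary 2, secondary 4, 6

Parse right to left into trochaic (ˈσσ) feet: si (ˈfru:b.gi) (ˈkeb.da) (ˈsip.to). Syllable 1 is left unfooted.
Foot heads (stressed positions): 2, 4, 6.
End Rule Leftmost: primary stress on the leftmost head = syllable 2.
Secondary stress on 4, 6: si.ˈfru:b.gi.ˌkeb.da.ˌsip.to.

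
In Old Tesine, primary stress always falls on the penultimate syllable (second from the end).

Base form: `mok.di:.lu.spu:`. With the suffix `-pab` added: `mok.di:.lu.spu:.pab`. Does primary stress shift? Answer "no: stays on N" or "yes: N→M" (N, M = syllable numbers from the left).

Base `mok.di:.lu.spu:` (4 syllables):
  The word has 4 syllables; the penultimate syllable (second from the end) is syllable 3 (lu).
  → primary stress on syllable 3.
Suffixed `mok.di:.lu.spu:.pab` (5 syllables):
  The word has 5 syllables; the penultimate syllable (second from the end) is syllable 4 (spu:).
  → primary stress on syllable 4.

yes: 3→4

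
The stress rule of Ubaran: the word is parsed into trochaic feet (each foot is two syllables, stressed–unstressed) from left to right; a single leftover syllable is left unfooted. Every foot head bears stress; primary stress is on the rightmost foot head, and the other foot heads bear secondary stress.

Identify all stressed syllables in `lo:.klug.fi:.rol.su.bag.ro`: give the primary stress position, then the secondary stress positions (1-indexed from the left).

primary 5, secondary 1, 3

Parse left to right into trochaic (ˈσσ) feet: (ˈlo:.klug) (ˈfi:.rol) (ˈsu.bag) ro. Syllable 7 is left unfooted.
Foot heads (stressed positions): 1, 3, 5.
End Rule Rightmost: primary stress on the rightmost head = syllable 5.
Secondary stress on 1, 3: ˌlo:.klug.ˌfi:.rol.ˈsu.bag.ro.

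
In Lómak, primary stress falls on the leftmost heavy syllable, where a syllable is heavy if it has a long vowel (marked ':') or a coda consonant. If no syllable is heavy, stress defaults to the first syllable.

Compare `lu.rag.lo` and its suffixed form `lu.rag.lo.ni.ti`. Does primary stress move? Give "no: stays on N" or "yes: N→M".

no: stays on 2

Base `lu.rag.lo` (3 syllables):
  Weights: 1 lu L, 2 rag H, 3 lo L.
  Heavy syllables in the domain: 2. The leftmost is syllable 2 (rag).
  → primary stress on syllable 2.
Suffixed `lu.rag.lo.ni.ti` (5 syllables):
  Weights: 1 lu L, 2 rag H, 3 lo L, 4 ni L, 5 ti L.
  Heavy syllables in the domain: 2. The leftmost is syllable 2 (rag).
  → primary stress on syllable 2.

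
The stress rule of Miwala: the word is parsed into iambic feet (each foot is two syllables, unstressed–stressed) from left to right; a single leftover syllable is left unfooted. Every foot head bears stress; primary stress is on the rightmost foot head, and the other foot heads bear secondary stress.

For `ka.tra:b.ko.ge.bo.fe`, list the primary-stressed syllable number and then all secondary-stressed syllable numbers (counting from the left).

primary 6, secondary 2, 4

Parse left to right into iambic (σˈσ) feet: (ka.ˈtra:b) (ko.ˈge) (bo.ˈfe).
Foot heads (stressed positions): 2, 4, 6.
End Rule Rightmost: primary stress on the rightmost head = syllable 6.
Secondary stress on 2, 4: ka.ˌtra:b.ko.ˌge.bo.ˈfe.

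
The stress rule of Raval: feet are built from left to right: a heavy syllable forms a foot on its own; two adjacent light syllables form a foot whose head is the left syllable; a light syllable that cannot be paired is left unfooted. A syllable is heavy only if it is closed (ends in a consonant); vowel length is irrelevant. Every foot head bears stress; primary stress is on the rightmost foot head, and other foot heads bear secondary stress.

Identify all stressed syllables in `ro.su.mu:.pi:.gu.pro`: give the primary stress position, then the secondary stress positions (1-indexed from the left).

primary 5, secondary 1, 3

Weights: 1 ro L, 2 su L, 3 mu: L, 4 pi: L, 5 gu L, 6 pro L.
Parse left to right (heavy = foot alone; LL = one foot; stranded L unfooted): (ˈro.su) (ˈmu:.pi:) (ˈgu.pro).
Foot heads: 1, 3, 5.
Primary stress on the rightmost head = syllable 5.
Secondary stress on 1, 3: ˌro.su.ˌmu:.pi:.ˈgu.pro.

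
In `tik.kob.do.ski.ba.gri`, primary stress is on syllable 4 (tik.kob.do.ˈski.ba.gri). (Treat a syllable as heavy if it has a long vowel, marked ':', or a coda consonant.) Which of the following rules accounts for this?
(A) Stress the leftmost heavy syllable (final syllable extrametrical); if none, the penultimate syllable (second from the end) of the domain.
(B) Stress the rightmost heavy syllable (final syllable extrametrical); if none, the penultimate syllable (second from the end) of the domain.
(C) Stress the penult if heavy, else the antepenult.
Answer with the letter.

Rule A → syllable 1 (observed: 4).
Rule B → syllable 2 (observed: 4).
Rule C → syllable 4 ✓.

C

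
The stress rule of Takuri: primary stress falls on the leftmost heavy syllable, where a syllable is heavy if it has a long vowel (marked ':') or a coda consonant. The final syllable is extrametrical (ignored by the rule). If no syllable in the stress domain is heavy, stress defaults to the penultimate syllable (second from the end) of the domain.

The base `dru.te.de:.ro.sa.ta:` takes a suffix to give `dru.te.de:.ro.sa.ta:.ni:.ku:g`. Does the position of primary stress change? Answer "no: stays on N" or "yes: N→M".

no: stays on 3

Base `dru.te.de:.ro.sa.ta:` (6 syllables):
  The final syllable (6, ta:) is extrametrical; the stress domain is syllables 1–5.
  Weights: 1 dru L, 2 te L, 3 de: H, 4 ro L, 5 sa L.
  Heavy syllables in the domain: 3. The leftmost is syllable 3 (de:).
  → primary stress on syllable 3.
Suffixed `dru.te.de:.ro.sa.ta:.ni:.ku:g` (8 syllables):
  The final syllable (8, ku:g) is extrametrical; the stress domain is syllables 1–7.
  Weights: 1 dru L, 2 te L, 3 de: H, 4 ro L, 5 sa L, 6 ta: H, 7 ni: H.
  Heavy syllables in the domain: 3, 6, 7. The leftmost is syllable 3 (de:).
  → primary stress on syllable 3.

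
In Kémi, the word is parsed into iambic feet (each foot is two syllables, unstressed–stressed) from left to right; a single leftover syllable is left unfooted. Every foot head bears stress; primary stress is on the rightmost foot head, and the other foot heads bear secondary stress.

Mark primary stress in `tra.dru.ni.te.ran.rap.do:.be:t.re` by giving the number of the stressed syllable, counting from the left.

Parse left to right into iambic (σˈσ) feet: (tra.ˈdru) (ni.ˈte) (ran.ˈrap) (do:.ˈbe:t) re. Syllable 9 is left unfooted.
Foot heads (stressed positions): 2, 4, 6, 8.
End Rule Rightmost: primary stress on the rightmost head = syllable 8.
Primary stress: syllable 8 → tra.dru.ni.te.ran.rap.do:.ˈbe:t.re.

8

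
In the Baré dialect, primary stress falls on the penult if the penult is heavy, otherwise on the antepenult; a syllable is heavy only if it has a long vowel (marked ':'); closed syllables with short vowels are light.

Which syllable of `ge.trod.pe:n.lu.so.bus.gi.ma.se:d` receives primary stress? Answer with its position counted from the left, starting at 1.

7

Weights: 7 gi L, 8 ma L, 9 se:d H.
The penult (syllable 8, ma) is light, so stress falls on the antepenult (syllable 7, gi).
Primary stress: syllable 7 → ge.trod.pe:n.lu.so.bus.ˈgi.ma.se:d.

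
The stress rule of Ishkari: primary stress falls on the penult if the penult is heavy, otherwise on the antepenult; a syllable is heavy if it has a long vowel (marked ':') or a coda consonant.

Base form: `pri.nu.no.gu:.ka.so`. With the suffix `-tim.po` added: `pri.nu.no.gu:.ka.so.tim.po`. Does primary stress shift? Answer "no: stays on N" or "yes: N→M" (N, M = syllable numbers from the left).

Base `pri.nu.no.gu:.ka.so` (6 syllables):
  Weights: 4 gu: H, 5 ka L, 6 so L.
  The penult (syllable 5, ka) is light, so stress falls on the antepenult (syllable 4, gu:).
  → primary stress on syllable 4.
Suffixed `pri.nu.no.gu:.ka.so.tim.po` (8 syllables):
  Weights: 6 so L, 7 tim H, 8 po L.
  The penult (syllable 7, tim) is heavy, so it takes stress.
  → primary stress on syllable 7.

yes: 4→7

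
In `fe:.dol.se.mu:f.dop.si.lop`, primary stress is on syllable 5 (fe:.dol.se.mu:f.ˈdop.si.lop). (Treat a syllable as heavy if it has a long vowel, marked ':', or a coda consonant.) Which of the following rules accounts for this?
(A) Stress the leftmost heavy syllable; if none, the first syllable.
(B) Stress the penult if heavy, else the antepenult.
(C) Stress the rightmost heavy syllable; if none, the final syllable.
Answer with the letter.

Rule A → syllable 1 (observed: 5).
Rule B → syllable 5 ✓.
Rule C → syllable 7 (observed: 5).

B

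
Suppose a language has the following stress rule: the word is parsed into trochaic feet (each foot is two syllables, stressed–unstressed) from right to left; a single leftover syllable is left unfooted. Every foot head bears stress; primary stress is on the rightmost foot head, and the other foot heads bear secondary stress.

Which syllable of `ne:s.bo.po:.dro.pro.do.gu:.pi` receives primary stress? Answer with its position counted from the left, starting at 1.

7

Parse right to left into trochaic (ˈσσ) feet: (ˈne:s.bo) (ˈpo:.dro) (ˈpro.do) (ˈgu:.pi).
Foot heads (stressed positions): 1, 3, 5, 7.
End Rule Rightmost: primary stress on the rightmost head = syllable 7.
Primary stress: syllable 7 → ne:s.bo.po:.dro.pro.do.ˈgu:.pi.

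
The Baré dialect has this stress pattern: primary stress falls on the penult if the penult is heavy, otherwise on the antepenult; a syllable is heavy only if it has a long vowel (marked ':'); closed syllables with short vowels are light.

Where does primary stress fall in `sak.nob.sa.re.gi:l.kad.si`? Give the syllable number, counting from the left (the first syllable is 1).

5

Weights: 5 gi:l H, 6 kad L, 7 si L.
The penult (syllable 6, kad) is light, so stress falls on the antepenult (syllable 5, gi:l).
Primary stress: syllable 5 → sak.nob.sa.re.ˈgi:l.kad.si.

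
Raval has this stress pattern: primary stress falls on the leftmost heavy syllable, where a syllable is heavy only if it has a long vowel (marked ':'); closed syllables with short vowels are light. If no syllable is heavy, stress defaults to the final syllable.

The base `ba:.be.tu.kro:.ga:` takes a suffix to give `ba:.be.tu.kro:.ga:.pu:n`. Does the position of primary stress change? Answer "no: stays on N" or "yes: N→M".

no: stays on 1

Base `ba:.be.tu.kro:.ga:` (5 syllables):
  Weights: 1 ba: H, 2 be L, 3 tu L, 4 kro: H, 5 ga: H.
  Heavy syllables in the domain: 1, 4, 5. The leftmost is syllable 1 (ba:).
  → primary stress on syllable 1.
Suffixed `ba:.be.tu.kro:.ga:.pu:n` (6 syllables):
  Weights: 1 ba: H, 2 be L, 3 tu L, 4 kro: H, 5 ga: H, 6 pu:n H.
  Heavy syllables in the domain: 1, 4, 5, 6. The leftmost is syllable 1 (ba:).
  → primary stress on syllable 1.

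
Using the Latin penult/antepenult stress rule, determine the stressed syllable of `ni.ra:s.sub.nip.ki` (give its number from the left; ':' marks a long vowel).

4

Classical Latin: stress the penult if heavy (long vowel or closed), else the antepenult.
Weights: 3 sub H, 4 nip H, 5 ki L.
The penult (syllable 4, nip) is heavy, so it takes stress.
Stress on syllable 4: ni.ra:s.sub.ˈnip.ki.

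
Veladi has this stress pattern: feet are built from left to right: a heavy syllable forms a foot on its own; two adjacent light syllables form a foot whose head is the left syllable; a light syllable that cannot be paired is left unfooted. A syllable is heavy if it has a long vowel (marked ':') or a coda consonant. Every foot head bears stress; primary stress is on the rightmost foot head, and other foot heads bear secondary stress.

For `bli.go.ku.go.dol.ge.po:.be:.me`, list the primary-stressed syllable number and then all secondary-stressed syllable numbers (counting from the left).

primary 8, secondary 1, 3, 5, 7

Weights: 1 bli L, 2 go L, 3 ku L, 4 go L, 5 dol H, 6 ge L, 7 po: H, 8 be: H, 9 me L.
Parse left to right (heavy = foot alone; LL = one foot; stranded L unfooted): (ˈbli.go) (ˈku.go) (ˈdol) ge (ˈpo:) (ˈbe:) me.
Foot heads: 1, 3, 5, 7, 8.
Primary stress on the rightmost head = syllable 8.
Secondary stress on 1, 3, 5, 7: ˌbli.go.ˌku.go.ˌdol.ge.ˌpo:.ˈbe:.me.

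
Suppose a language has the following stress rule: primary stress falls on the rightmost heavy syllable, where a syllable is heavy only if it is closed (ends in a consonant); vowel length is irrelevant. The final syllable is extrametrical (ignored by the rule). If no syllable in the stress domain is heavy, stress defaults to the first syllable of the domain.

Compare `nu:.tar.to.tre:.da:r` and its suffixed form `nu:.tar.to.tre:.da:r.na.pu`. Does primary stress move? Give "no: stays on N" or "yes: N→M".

yes: 2→5

Base `nu:.tar.to.tre:.da:r` (5 syllables):
  The final syllable (5, da:r) is extrametrical; the stress domain is syllables 1–4.
  Weights: 1 nu: L, 2 tar H, 3 to L, 4 tre: L.
  Heavy syllables in the domain: 2. The rightmost is syllable 2 (tar).
  → primary stress on syllable 2.
Suffixed `nu:.tar.to.tre:.da:r.na.pu` (7 syllables):
  The final syllable (7, pu) is extrametrical; the stress domain is syllables 1–6.
  Weights: 1 nu: L, 2 tar H, 3 to L, 4 tre: L, 5 da:r H, 6 na L.
  Heavy syllables in the domain: 2, 5. The rightmost is syllable 5 (da:r).
  → primary stress on syllable 5.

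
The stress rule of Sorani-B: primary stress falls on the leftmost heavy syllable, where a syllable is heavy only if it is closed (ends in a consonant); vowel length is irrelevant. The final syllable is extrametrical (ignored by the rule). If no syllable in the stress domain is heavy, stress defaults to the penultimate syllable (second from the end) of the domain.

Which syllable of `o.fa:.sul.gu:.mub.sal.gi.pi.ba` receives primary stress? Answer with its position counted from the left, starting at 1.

The final syllable (9, ba) is extrametrical; the stress domain is syllables 1–8.
Weights: 1 o L, 2 fa: L, 3 sul H, 4 gu: L, 5 mub H, 6 sal H, 7 gi L, 8 pi L.
Heavy syllables in the domain: 3, 5, 6. The leftmost is syllable 3 (sul).
Primary stress: syllable 3 → o.fa:.ˈsul.gu:.mub.sal.gi.pi.ba.

3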